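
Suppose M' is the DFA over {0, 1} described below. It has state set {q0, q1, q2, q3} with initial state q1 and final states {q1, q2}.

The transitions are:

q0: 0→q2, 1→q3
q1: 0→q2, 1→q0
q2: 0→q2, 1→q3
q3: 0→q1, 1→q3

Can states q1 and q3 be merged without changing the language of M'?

Every state is reachable, so we keep all 4.
Start with accepting vs non-accepting: {q1,q2} | {q0,q3}.
No further refinement is possible. Final partition (2 blocks): {q1,q2} | {q0,q3}.
q1 and q3 end up in different blocks, so they are distinguishable. For instance, the string 'ε' is accepted from only q1.

No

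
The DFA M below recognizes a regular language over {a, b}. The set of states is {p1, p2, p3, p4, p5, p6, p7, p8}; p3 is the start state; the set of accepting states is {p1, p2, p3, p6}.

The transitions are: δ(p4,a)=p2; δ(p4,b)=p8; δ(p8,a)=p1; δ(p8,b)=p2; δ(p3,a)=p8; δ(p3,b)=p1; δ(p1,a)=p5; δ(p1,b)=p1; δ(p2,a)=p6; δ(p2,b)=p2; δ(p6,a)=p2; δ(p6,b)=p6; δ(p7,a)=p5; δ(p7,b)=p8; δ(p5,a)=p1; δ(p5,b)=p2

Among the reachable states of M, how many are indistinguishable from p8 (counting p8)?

First remove the unreachable states {p4,p7}; 6 states remain.
P0 = {p1,p2,p3,p6} | {p5,p8}.
On input a, block {p1,p2,p3,p6} splits into {p1,p3} and {p2,p6}.
Stable partition: {p1,p3} | {p5,p8} | {p2,p6} — 3 equivalence classes.
State p8 belongs to the block {p5,p8}, which has 2 states.

2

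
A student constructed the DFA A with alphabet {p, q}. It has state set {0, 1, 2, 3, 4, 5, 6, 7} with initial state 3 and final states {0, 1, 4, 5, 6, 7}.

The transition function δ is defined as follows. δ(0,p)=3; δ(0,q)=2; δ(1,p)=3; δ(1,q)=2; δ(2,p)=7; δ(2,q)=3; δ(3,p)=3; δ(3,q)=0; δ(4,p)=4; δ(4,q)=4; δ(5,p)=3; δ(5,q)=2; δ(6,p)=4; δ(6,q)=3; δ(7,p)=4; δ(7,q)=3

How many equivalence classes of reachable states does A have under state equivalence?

5

States {1,5,6} cannot be reached from the start state, so discard them.
Start with accepting vs non-accepting: {0,4,7} | {2,3}.
On input p, block {0,4,7} splits into {4,7} and {0}.
Split {4,7} by δ(·,q) → {4} and {7}.
Refine {2,3} on symbol p: members go to different blocks, giving {2} and {3}.
No further refinement is possible. Final partition (5 blocks): {4} | {2} | {0} | {7} | {3}.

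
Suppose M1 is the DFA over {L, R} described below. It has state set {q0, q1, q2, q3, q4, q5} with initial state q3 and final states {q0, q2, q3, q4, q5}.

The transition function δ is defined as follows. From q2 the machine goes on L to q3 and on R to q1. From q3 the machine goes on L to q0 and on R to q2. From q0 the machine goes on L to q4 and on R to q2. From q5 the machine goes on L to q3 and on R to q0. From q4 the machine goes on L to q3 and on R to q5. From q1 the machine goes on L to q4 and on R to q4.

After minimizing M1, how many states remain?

All states are reachable from the start state.
P0 = {q0,q2,q3,q4,q5} | {q1}.
Split {q0,q2,q3,q4,q5} by δ(·,R) → {q0,q3,q4,q5} and {q2}.
On input R, block {q0,q3,q4,q5} splits into {q0,q3} and {q4,q5}.
On input L, block {q0,q3} splits into {q0} and {q3}.
Split {q4,q5} by δ(·,R) → {q4} and {q5}.
Stable partition: {q0} | {q1} | {q2} | {q4} | {q3} | {q5} — 6 equivalence classes.

6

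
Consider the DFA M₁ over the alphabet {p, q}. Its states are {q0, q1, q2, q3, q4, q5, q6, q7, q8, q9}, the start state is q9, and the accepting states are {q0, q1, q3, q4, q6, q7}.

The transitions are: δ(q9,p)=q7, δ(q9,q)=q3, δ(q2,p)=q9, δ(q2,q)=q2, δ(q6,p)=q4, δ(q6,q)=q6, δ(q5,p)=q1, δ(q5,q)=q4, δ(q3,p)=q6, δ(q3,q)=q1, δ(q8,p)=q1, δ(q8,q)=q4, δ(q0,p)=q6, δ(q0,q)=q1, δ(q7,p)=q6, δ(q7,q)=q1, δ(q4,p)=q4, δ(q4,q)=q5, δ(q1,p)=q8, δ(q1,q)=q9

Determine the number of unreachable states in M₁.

Starting at q9 and following transitions, the reachable set is {q1, q3, q4, q5, q6, q7, q8, q9}. That leaves q0, q2 unreachable — 2 in total.

2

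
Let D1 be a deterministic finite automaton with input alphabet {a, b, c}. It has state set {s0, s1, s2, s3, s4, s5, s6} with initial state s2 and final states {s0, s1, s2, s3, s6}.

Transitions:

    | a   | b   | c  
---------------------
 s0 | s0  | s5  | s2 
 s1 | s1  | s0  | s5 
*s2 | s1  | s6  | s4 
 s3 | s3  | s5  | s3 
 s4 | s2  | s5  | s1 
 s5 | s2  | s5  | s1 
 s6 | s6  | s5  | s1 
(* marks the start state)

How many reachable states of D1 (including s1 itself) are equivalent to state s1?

Reachable states from the start: {s0,s1,s2,s4,s5,s6}. Unreachable: {s3} — drop them.
Initial partition by acceptance: {s0,s1,s2,s6} | {s4,s5}.
Refine {s0,s1,s2,s6} on symbol b: members go to different blocks, giving {s0,s6} and {s1,s2}.
Stable partition: {s0,s6} | {s4,s5} | {s1,s2} — 3 equivalence classes.
State s1 belongs to the block {s1,s2}, which has 2 states.

2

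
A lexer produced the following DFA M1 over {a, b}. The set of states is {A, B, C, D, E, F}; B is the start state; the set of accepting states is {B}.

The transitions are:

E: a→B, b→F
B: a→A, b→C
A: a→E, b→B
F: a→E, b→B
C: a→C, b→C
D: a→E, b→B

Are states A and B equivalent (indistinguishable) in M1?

No

First remove the unreachable states {D}; 5 states remain.
Initial partition by acceptance: {B} | {A,C,E,F}.
Split {A,C,E,F} by δ(·,a) → {A,C,F} and {E}.
Refine {A,C,F} on symbol a: members go to different blocks, giving {A,F} and {C}.
No further refinement is possible. Final partition (4 blocks): {B} | {A,F} | {E} | {C}.
A and B end up in different blocks, so they are distinguishable. For instance, the string 'ε' is accepted from only B.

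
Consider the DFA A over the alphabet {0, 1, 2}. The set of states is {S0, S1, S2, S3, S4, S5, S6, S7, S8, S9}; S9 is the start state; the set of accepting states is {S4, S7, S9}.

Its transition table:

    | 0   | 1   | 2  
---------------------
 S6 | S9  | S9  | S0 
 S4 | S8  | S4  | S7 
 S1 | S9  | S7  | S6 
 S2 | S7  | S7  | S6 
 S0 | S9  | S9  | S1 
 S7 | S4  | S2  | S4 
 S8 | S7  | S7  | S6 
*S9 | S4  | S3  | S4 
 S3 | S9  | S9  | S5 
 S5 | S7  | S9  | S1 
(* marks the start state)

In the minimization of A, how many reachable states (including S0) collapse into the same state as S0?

7

Every state is reachable, so we keep all 10.
Start with accepting vs non-accepting: {S4,S7,S9} | {S0,S1,S2,S3,S5,S6,S8}.
On input 0, block {S4,S7,S9} splits into {S7,S9} and {S4}.
No further refinement is possible. Final partition (3 blocks): {S7,S9} | {S0,S1,S2,S3,S5,S6,S8} | {S4}.
State S0 belongs to the block {S0,S1,S2,S3,S5,S6,S8}, which has 7 states.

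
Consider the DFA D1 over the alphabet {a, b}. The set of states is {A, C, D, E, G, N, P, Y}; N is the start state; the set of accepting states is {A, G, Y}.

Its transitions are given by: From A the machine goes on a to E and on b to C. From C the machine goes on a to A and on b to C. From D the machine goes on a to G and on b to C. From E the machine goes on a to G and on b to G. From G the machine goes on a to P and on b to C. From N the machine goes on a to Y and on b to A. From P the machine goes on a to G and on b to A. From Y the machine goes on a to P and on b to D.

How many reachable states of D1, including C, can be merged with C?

2

P0 = {A,G,Y} | {C,D,E,N,P}.
On input b, block {C,D,E,N,P} splits into {E,N,P} and {C,D}.
The partition is now stable with 3 blocks: {A,G,Y} | {E,N,P} | {C,D}.
The equivalence class containing C is {C,D}, of size 2.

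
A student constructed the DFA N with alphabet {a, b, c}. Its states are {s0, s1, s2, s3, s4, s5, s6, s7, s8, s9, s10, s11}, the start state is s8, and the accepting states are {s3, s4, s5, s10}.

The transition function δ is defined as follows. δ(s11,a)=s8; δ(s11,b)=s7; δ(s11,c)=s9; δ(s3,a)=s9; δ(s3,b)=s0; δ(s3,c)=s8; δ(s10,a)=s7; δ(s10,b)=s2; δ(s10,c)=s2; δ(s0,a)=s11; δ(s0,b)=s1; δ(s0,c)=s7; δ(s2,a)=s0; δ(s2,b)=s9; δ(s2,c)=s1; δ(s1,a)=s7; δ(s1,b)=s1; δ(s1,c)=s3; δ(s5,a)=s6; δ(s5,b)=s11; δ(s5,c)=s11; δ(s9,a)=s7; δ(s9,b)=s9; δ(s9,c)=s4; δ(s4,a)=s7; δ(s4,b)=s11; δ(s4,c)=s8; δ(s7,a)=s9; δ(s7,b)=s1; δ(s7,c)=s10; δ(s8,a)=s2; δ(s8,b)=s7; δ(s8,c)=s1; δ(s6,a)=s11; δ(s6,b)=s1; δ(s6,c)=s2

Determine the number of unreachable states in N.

No path from s8 leads to s5, s6; the other 10 states are all reachable.

2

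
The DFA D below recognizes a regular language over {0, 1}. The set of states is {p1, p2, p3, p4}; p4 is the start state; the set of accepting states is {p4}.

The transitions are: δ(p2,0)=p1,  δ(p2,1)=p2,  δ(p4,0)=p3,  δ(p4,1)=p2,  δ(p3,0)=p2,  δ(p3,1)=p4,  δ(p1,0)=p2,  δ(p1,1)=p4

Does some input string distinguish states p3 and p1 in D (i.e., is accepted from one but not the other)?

No

Every state is reachable, so we keep all 4.
Initial partition by acceptance: {p4} | {p1,p2,p3}.
Refine {p1,p2,p3} on symbol 1: members go to different blocks, giving {p1,p3} and {p2}.
No further refinement is possible. Final partition (3 blocks): {p4} | {p1,p3} | {p2}.
p3 and p1 lie in the same block of the stable partition, so they are equivalent — no string distinguishes them.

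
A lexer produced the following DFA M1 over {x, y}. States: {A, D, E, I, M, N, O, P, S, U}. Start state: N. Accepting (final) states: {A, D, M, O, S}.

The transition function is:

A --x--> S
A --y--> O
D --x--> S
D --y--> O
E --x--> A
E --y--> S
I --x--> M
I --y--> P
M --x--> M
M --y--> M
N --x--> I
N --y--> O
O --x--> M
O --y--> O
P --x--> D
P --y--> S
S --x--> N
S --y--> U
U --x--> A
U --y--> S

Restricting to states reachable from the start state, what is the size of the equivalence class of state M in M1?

2

First remove the unreachable states {E}; 9 states remain.
P0 = {A,D,M,O,S} | {I,N,P,U}.
Split {A,D,M,O,S} by δ(·,x) → {A,D,M,O} and {S}.
Split {A,D,M,O} by δ(·,x) → {A,D} and {M,O}.
Split {I,N,P,U} by δ(·,x) → {P,U} and {N} and {I}.
Stable partition: {A,D} | {P,U} | {S} | {M,O} | {N} | {I} — 6 equivalence classes.
State M belongs to the block {M,O}, which has 2 states.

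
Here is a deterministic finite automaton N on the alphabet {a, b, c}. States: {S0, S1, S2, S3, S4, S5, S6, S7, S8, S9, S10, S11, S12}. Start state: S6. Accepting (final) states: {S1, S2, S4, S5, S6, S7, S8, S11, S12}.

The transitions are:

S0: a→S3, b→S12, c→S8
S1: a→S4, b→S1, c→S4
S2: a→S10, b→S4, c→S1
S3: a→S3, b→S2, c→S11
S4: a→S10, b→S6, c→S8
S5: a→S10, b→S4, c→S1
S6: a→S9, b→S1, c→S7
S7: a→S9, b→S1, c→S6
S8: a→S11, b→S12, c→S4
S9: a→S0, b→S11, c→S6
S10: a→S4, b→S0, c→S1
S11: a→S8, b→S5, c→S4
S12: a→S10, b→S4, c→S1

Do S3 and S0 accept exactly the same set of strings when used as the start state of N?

P0 = {S1,S2,S4,S5,S6,S7,S8,S11,S12} | {S0,S3,S9,S10}.
Split {S1,S2,S4,S5,S6,S7,S8,S11,S12} by δ(·,a) → {S2,S4,S5,S6,S7,S12} and {S1,S8,S11}.
Split {S2,S4,S5,S6,S7,S12} by δ(·,b) → {S2,S4,S5,S12} and {S6,S7}.
Refine {S2,S4,S5,S12} on symbol b: members go to different blocks, giving {S2,S5,S12} and {S4}.
Refine {S0,S3,S9,S10} on symbol a: members go to different blocks, giving {S0,S3,S9} and {S10}.
Refine {S0,S3,S9} on symbol b: members go to different blocks, giving {S0,S3} and {S9}.
Split {S1,S8,S11} by δ(·,a) → {S8,S11} and {S1}.
No further refinement is possible. Final partition (8 blocks): {S2,S5,S12} | {S0,S3} | {S8,S11} | {S6,S7} | {S4} | {S10} | {S9} | {S1}.
S3 and S0 lie in the same block of the stable partition, so they are equivalent — no string distinguishes them.

Yes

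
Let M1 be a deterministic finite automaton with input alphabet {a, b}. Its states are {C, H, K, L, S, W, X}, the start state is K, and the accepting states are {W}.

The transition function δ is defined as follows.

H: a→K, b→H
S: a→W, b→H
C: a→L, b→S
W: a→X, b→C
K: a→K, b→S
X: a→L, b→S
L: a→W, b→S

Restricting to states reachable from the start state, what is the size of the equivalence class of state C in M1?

2

Initial partition by acceptance: {W} | {C,H,K,L,S,X}.
On input a, block {C,H,K,L,S,X} splits into {C,H,K,X} and {L,S}.
Split {C,H,K,X} by δ(·,a) → {C,X} and {H,K}.
On input b, block {L,S} splits into {L} and {S}.
On input b, block {H,K} splits into {H} and {K}.
Stable partition: {W} | {C,X} | {L} | {H} | {S} | {K} — 6 equivalence classes.
State C belongs to the block {C,X}, which has 2 states.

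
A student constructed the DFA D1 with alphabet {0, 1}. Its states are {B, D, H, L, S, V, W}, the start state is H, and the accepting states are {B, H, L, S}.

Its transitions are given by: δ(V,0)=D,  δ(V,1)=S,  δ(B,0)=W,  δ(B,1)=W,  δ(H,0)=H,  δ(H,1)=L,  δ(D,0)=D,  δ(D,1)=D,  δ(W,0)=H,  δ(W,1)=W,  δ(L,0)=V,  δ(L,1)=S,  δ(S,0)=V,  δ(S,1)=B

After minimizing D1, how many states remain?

7

All states are reachable from the start state.
Initial partition by acceptance: {B,H,L,S} | {D,V,W}.
On input 0, block {B,H,L,S} splits into {B,L,S} and {H}.
On input 1, block {B,L,S} splits into {L,S} and {B}.
Split {L,S} by δ(·,1) → {S} and {L}.
On input 0, block {D,V,W} splits into {D,V} and {W}.
On input 1, block {D,V} splits into {V} and {D}.
No further refinement is possible. Final partition (7 blocks): {S} | {V} | {H} | {B} | {L} | {W} | {D}.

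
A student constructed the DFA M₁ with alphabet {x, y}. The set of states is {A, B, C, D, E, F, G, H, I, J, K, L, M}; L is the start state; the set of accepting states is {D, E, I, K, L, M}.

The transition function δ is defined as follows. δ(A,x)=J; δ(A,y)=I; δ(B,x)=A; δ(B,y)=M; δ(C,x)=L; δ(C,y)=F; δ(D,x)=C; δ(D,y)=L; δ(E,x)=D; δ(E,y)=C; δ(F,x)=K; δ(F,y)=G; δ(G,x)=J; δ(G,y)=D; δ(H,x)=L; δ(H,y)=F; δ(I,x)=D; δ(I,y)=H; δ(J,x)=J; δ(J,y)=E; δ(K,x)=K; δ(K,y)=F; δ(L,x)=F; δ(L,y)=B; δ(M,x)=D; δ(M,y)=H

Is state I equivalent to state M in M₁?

Yes

Start with accepting vs non-accepting: {D,E,I,K,L,M} | {A,B,C,F,G,H,J}.
On input x, block {D,E,I,K,L,M} splits into {E,I,K,M} and {D,L}.
Split {E,I,K,M} by δ(·,x) → {E,I,M} and {K}.
On input x, block {A,B,C,F,G,H,J} splits into {A,B,G,J} and {C,H} and {F}.
Refine {A,B,G,J} on symbol y: members go to different blocks, giving {A,B,J} and {G}.
Refine {D,L} on symbol x: members go to different blocks, giving {D} and {L}.
No further refinement is possible. Final partition (8 blocks): {E,I,M} | {A,B,J} | {D} | {K} | {C,H} | {F} | {G} | {L}.
I and M lie in the same block of the stable partition, so they are equivalent — no string distinguishes them.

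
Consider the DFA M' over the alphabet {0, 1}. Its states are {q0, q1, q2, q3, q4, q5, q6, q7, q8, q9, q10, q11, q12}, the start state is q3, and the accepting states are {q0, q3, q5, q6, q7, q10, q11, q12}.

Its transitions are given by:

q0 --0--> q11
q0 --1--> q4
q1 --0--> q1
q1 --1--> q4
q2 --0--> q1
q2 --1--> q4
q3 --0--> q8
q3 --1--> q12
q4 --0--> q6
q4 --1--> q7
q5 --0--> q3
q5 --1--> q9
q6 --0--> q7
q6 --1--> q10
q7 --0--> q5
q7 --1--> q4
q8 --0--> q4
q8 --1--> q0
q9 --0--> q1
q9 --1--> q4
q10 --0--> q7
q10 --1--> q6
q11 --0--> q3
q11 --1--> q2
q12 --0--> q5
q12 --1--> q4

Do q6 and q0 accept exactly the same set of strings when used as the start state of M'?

All states are reachable from the start state.
Initial partition by acceptance: {q0,q3,q5,q6,q7,q10,q11,q12} | {q1,q2,q4,q8,q9}.
On input 0, block {q0,q3,q5,q6,q7,q10,q11,q12} splits into {q0,q5,q6,q7,q10,q11,q12} and {q3}.
On input 0, block {q0,q5,q6,q7,q10,q11,q12} splits into {q0,q6,q7,q10,q12} and {q5,q11}.
On input 0, block {q0,q6,q7,q10,q12} splits into {q0,q7,q12} and {q6,q10}.
Split {q1,q2,q4,q8,q9} by δ(·,0) → {q1,q2,q8,q9} and {q4}.
On input 0, block {q1,q2,q8,q9} splits into {q1,q2,q9} and {q8}.
No further refinement is possible. Final partition (7 blocks): {q0,q7,q12} | {q1,q2,q9} | {q3} | {q5,q11} | {q6,q10} | {q4} | {q8}.
q6 and q0 end up in different blocks, so they are distinguishable. For instance, the string '1' is accepted from only q6.

No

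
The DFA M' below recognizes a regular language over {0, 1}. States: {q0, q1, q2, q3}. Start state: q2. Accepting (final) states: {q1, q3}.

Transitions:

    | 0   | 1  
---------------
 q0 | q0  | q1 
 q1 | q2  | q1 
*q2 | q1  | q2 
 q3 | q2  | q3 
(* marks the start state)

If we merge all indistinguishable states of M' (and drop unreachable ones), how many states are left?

Reachable states from the start: {q1,q2}. Unreachable: {q0,q3} — drop them.
Start with accepting vs non-accepting: {q1} | {q2}.
The partition is now stable with 2 blocks: {q1} | {q2}.

2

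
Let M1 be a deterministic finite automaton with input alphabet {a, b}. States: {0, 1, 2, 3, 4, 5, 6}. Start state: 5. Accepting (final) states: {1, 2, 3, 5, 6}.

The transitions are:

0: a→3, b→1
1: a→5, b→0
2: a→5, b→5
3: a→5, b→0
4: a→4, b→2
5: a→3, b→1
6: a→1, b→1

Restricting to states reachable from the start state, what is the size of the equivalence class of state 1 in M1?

First remove the unreachable states {2,4,6}; 4 states remain.
Start with accepting vs non-accepting: {1,3,5} | {0}.
Refine {1,3,5} on symbol b: members go to different blocks, giving {1,3} and {5}.
Stable partition: {1,3} | {0} | {5} — 3 equivalence classes.
The equivalence class containing 1 is {1,3}, of size 2.

2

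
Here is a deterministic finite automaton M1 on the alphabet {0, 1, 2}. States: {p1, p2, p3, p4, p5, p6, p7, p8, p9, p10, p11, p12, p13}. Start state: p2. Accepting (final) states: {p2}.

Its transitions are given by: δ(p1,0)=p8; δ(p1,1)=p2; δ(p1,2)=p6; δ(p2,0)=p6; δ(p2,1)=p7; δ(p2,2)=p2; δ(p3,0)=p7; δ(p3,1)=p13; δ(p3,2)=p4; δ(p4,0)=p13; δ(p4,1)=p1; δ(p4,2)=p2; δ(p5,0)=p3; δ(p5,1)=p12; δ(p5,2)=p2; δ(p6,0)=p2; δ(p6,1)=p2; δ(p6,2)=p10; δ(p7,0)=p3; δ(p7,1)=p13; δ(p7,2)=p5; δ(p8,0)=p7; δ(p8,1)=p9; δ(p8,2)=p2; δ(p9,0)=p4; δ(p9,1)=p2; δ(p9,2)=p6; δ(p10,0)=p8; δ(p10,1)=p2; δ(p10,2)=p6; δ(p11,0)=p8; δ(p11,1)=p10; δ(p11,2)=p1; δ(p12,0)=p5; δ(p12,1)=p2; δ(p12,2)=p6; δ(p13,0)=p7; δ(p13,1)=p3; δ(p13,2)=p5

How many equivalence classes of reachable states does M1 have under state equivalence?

5

States {p11} cannot be reached from the start state, so discard them.
Initial partition by acceptance: {p2} | {p1,p3,p4,p5,p6,p7,p8,p9,p10,p12,p13}.
Split {p1,p3,p4,p5,p6,p7,p8,p9,p10,p12,p13} by δ(·,0) → {p1,p3,p4,p5,p7,p8,p9,p10,p12,p13} and {p6}.
Refine {p1,p3,p4,p5,p7,p8,p9,p10,p12,p13} on symbol 1: members go to different blocks, giving {p3,p4,p5,p7,p8,p13} and {p1,p9,p10,p12}.
On input 1, block {p3,p4,p5,p7,p8,p13} splits into {p3,p7,p13} and {p4,p5,p8}.
The partition is now stable with 5 blocks: {p2} | {p3,p7,p13} | {p6} | {p1,p9,p10,p12} | {p4,p5,p8}.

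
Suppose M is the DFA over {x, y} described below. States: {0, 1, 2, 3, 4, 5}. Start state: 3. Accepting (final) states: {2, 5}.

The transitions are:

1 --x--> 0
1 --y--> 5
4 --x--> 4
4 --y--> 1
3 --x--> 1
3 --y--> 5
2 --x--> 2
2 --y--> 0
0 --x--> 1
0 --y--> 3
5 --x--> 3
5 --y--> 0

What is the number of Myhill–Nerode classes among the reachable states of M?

States {2,4} cannot be reached from the start state, so discard them.
Initial partition by acceptance: {5} | {0,1,3}.
On input y, block {0,1,3} splits into {1,3} and {0}.
Refine {1,3} on symbol x: members go to different blocks, giving {1} and {3}.
The partition is now stable with 4 blocks: {5} | {1} | {0} | {3}.

4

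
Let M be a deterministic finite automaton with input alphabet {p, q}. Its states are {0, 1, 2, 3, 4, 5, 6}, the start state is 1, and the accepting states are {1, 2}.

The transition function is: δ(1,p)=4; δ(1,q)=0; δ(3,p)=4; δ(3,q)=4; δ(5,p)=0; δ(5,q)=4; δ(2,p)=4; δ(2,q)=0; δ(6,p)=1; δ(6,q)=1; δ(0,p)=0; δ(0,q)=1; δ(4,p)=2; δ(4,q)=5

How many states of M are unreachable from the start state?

2

Starting at 1 and following transitions, the reachable set is {0, 1, 2, 4, 5}. That leaves 3, 6 unreachable — 2 in total.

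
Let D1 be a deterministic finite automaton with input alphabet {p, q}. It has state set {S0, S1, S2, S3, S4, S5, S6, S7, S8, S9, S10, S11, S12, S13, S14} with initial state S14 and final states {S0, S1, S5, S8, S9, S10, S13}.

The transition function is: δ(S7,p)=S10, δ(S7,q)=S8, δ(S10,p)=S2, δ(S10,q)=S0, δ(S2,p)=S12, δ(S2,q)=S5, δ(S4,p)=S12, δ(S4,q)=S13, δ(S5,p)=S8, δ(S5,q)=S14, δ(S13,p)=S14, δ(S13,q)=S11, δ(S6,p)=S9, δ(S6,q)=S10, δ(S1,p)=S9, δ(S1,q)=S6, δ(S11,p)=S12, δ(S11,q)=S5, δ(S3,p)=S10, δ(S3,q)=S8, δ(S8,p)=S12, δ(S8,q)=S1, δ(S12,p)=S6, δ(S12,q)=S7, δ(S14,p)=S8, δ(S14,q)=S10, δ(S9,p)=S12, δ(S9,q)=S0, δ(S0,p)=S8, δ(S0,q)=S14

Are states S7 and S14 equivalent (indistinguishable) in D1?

No

States {S3,S4,S11,S13} cannot be reached from the start state, so discard them.
Start with accepting vs non-accepting: {S0,S1,S5,S8,S9,S10} | {S2,S6,S7,S12,S14}.
Refine {S0,S1,S5,S8,S9,S10} on symbol p: members go to different blocks, giving {S0,S1,S5} and {S8,S9,S10}.
On input p, block {S2,S6,S7,S12,S14} splits into {S6,S7,S14} and {S2,S12}.
Refine {S2,S12} on symbol p: members go to different blocks, giving {S2} and {S12}.
On input p, block {S8,S9,S10} splits into {S8,S9} and {S10}.
Split {S6,S7,S14} by δ(·,p) → {S6,S14} and {S7}.
No further refinement is possible. Final partition (7 blocks): {S0,S1,S5} | {S6,S14} | {S8,S9} | {S2} | {S12} | {S10} | {S7}.
S7 and S14 end up in different blocks, so they are distinguishable. For instance, the string 'ppq' is accepted from only S7.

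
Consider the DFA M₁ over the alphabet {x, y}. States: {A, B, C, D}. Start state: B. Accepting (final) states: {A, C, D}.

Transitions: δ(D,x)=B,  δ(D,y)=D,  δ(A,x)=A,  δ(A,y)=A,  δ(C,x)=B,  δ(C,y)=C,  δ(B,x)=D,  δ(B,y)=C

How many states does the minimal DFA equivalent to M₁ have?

2

States {A} cannot be reached from the start state, so discard them.
Initial partition by acceptance: {C,D} | {B}.
No further refinement is possible. Final partition (2 blocks): {C,D} | {B}.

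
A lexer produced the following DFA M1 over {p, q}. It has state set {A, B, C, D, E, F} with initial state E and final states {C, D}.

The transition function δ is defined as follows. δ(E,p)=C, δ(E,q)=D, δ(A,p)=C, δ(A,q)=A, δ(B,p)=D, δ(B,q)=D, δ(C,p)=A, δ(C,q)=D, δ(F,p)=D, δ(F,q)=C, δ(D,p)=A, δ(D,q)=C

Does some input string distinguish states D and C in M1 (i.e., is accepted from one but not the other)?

First remove the unreachable states {B,F}; 4 states remain.
Initial partition by acceptance: {C,D} | {A,E}.
Split {A,E} by δ(·,q) → {A} and {E}.
Stable partition: {C,D} | {A} | {E} — 3 equivalence classes.
D and C lie in the same block of the stable partition, so they are equivalent — no string distinguishes them.

No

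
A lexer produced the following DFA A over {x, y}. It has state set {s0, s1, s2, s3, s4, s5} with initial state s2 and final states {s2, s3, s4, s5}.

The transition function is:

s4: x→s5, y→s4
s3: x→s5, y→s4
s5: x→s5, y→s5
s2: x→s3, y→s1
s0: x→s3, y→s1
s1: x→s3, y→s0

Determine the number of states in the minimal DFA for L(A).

Initial partition by acceptance: {s2,s3,s4,s5} | {s0,s1}.
Split {s2,s3,s4,s5} by δ(·,y) → {s3,s4,s5} and {s2}.
No further refinement is possible. Final partition (3 blocks): {s3,s4,s5} | {s0,s1} | {s2}.

3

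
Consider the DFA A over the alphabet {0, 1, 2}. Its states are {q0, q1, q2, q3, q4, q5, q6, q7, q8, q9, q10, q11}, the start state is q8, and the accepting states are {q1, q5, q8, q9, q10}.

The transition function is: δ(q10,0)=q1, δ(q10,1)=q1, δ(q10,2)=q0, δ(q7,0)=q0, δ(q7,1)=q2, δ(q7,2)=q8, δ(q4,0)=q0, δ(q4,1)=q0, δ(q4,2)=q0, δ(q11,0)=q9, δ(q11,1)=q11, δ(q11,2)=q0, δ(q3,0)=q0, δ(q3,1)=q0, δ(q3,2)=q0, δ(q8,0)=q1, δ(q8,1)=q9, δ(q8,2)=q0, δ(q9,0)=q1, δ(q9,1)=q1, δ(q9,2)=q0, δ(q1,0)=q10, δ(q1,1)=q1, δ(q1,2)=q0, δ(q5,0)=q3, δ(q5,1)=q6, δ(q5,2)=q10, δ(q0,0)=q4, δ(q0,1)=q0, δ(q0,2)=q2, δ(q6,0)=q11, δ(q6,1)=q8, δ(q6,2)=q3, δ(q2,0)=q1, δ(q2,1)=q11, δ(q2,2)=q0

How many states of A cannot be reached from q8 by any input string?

4

Starting at q8 and following transitions, the reachable set is {q0, q1, q2, q4, q8, q9, q10, q11}. That leaves q3, q5, q6, q7 unreachable — 4 in total.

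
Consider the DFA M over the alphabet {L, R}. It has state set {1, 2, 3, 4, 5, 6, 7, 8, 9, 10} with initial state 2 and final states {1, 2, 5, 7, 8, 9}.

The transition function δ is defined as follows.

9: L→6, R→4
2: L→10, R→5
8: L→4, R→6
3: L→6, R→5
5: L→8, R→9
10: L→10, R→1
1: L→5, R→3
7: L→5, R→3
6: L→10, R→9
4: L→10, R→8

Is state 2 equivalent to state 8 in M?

Reachable states from the start: {1,2,3,4,5,6,8,9,10}. Unreachable: {7} — drop them.
Initial partition by acceptance: {1,2,5,8,9} | {3,4,6,10}.
Refine {1,2,5,8,9} on symbol L: members go to different blocks, giving {2,8,9} and {1,5}.
Split {2,8,9} by δ(·,R) → {8,9} and {2}.
Split {3,4,6,10} by δ(·,R) → {3,10} and {4,6}.
On input L, block {3,10} splits into {3} and {10}.
Refine {1,5} on symbol L: members go to different blocks, giving {1} and {5}.
No further refinement is possible. Final partition (7 blocks): {8,9} | {3} | {1} | {2} | {4,6} | {10} | {5}.
2 and 8 end up in different blocks, so they are distinguishable. For instance, the string 'R' is accepted from only 2.

No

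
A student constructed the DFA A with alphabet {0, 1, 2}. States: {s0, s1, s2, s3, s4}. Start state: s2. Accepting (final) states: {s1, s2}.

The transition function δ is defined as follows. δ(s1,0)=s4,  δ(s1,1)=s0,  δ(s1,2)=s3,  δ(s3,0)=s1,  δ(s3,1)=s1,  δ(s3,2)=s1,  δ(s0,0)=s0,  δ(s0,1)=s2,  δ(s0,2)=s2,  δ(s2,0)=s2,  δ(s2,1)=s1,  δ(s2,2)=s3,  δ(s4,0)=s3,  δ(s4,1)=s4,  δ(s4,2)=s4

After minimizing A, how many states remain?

5

Initial partition by acceptance: {s1,s2} | {s0,s3,s4}.
Refine {s1,s2} on symbol 0: members go to different blocks, giving {s1} and {s2}.
On input 0, block {s0,s3,s4} splits into {s0,s4} and {s3}.
Split {s0,s4} by δ(·,0) → {s0} and {s4}.
The partition is now stable with 5 blocks: {s1} | {s0} | {s2} | {s3} | {s4}.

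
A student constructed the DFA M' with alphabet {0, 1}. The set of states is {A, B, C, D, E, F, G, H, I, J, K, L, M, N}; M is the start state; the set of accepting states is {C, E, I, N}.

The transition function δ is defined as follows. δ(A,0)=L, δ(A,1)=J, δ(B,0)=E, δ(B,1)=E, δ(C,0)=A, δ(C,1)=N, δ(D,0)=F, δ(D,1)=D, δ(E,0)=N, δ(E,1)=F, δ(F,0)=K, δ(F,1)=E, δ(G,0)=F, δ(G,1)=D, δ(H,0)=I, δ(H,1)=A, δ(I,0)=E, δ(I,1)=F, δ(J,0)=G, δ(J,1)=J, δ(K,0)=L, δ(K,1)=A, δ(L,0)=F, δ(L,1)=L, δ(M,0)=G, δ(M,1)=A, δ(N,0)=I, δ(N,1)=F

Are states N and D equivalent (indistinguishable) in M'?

No

States {B,C,H} cannot be reached from the start state, so discard them.
P0 = {E,I,N} | {A,D,F,G,J,K,L,M}.
On input 1, block {A,D,F,G,J,K,L,M} splits into {A,D,G,J,K,L,M} and {F}.
Refine {A,D,G,J,K,L,M} on symbol 0: members go to different blocks, giving {A,J,K,M} and {D,G,L}.
The partition is now stable with 4 blocks: {E,I,N} | {A,J,K,M} | {F} | {D,G,L}.
N and D end up in different blocks, so they are distinguishable. For instance, the string 'ε' is accepted from only N.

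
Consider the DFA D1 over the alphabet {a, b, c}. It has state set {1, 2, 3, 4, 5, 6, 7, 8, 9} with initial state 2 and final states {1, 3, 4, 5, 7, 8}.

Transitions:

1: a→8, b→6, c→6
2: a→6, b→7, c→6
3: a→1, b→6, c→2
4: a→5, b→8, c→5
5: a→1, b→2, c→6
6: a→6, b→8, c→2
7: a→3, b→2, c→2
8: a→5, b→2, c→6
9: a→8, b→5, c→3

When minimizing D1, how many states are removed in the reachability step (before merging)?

2

BFS from 2 reaches {1, 2, 3, 5, 6, 7, 8}; the 2 state(s) 4, 9 are never visited.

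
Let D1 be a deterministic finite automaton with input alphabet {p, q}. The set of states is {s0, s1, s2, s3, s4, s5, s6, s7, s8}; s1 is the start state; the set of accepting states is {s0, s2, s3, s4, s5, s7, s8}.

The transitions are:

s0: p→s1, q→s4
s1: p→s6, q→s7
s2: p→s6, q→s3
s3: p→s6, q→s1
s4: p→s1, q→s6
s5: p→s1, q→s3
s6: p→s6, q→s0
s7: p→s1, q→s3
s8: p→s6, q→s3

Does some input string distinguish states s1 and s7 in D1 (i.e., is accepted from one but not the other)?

First remove the unreachable states {s2,s5,s8}; 6 states remain.
Start with accepting vs non-accepting: {s0,s3,s4,s7} | {s1,s6}.
Refine {s0,s3,s4,s7} on symbol q: members go to different blocks, giving {s0,s7} and {s3,s4}.
Stable partition: {s0,s7} | {s1,s6} | {s3,s4} — 3 equivalence classes.
s1 and s7 end up in different blocks, so they are distinguishable. For instance, the string 'ε' is accepted from only s7.

Yes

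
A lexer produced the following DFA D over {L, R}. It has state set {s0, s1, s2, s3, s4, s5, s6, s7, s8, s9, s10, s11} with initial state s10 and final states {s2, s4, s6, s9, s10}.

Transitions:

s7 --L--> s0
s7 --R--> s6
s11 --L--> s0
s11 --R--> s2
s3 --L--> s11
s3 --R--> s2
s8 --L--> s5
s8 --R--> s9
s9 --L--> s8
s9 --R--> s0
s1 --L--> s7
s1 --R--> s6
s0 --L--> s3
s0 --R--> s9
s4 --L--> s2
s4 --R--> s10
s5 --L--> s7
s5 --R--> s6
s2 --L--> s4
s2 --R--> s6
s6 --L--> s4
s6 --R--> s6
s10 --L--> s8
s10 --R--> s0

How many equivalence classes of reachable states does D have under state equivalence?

6

Reachable states from the start: {s0,s2,s3,s4,s5,s6,s7,s8,s9,s10,s11}. Unreachable: {s1} — drop them.
Initial partition by acceptance: {s2,s4,s6,s9,s10} | {s0,s3,s5,s7,s8,s11}.
Refine {s2,s4,s6,s9,s10} on symbol L: members go to different blocks, giving {s2,s4,s6} and {s9,s10}.
Refine {s2,s4,s6} on symbol R: members go to different blocks, giving {s2,s6} and {s4}.
On input R, block {s0,s3,s5,s7,s8,s11} splits into {s3,s5,s7,s11} and {s0,s8}.
Refine {s3,s5,s7,s11} on symbol L: members go to different blocks, giving {s3,s5} and {s7,s11}.
No further refinement is possible. Final partition (6 blocks): {s2,s6} | {s3,s5} | {s9,s10} | {s4} | {s0,s8} | {s7,s11}.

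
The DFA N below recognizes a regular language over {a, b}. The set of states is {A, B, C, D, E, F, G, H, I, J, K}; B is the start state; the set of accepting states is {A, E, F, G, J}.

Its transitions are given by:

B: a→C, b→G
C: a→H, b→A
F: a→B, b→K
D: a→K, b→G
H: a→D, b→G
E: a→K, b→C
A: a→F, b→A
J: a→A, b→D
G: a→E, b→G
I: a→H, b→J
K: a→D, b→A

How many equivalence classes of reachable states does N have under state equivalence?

States {I,J} cannot be reached from the start state, so discard them.
Initial partition by acceptance: {A,E,F,G} | {B,C,D,H,K}.
On input a, block {A,E,F,G} splits into {A,G} and {E,F}.
The partition is now stable with 3 blocks: {A,G} | {B,C,D,H,K} | {E,F}.

3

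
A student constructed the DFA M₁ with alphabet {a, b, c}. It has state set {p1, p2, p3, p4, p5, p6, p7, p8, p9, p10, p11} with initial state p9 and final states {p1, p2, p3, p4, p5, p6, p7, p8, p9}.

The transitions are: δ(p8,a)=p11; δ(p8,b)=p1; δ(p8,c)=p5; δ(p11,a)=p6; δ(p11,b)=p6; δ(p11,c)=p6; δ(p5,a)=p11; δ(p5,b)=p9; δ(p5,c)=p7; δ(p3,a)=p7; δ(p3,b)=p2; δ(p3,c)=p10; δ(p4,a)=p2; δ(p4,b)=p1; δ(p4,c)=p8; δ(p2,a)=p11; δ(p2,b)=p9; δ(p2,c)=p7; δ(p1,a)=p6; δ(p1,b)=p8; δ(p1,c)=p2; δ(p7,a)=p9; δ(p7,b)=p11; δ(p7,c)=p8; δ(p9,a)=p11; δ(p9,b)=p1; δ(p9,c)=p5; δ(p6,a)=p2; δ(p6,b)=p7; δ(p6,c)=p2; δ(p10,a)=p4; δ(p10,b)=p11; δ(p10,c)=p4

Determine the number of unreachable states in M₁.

3

BFS from p9 reaches {p1, p2, p5, p6, p7, p8, p9, p11}; the 3 state(s) p3, p4, p10 are never visited.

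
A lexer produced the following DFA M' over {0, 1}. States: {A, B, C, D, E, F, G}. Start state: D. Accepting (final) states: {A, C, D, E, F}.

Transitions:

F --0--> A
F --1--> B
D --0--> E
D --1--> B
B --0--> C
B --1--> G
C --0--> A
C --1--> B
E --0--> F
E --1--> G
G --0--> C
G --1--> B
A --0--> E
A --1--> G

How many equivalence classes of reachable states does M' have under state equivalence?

2

Initial partition by acceptance: {A,C,D,E,F} | {B,G}.
No further refinement is possible. Final partition (2 blocks): {A,C,D,E,F} | {B,G}.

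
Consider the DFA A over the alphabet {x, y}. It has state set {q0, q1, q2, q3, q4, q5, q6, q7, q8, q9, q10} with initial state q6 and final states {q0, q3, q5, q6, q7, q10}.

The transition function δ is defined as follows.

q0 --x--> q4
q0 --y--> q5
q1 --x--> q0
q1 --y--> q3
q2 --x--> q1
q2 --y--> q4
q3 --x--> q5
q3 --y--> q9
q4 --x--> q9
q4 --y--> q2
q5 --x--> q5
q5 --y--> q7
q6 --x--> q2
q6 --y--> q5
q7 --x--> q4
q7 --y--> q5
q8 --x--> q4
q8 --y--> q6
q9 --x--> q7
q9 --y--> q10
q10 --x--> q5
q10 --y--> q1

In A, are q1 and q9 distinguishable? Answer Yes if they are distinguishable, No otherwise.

States {q8} cannot be reached from the start state, so discard them.
Start with accepting vs non-accepting: {q0,q3,q5,q6,q7,q10} | {q1,q2,q4,q9}.
On input x, block {q0,q3,q5,q6,q7,q10} splits into {q0,q6,q7} and {q3,q5,q10}.
Refine {q1,q2,q4,q9} on symbol x: members go to different blocks, giving {q1,q9} and {q2,q4}.
Refine {q3,q5,q10} on symbol y: members go to different blocks, giving {q3,q10} and {q5}.
Stable partition: {q0,q6,q7} | {q1,q9} | {q3,q10} | {q2,q4} | {q5} — 5 equivalence classes.
q1 and q9 lie in the same block of the stable partition, so they are equivalent — no string distinguishes them.

No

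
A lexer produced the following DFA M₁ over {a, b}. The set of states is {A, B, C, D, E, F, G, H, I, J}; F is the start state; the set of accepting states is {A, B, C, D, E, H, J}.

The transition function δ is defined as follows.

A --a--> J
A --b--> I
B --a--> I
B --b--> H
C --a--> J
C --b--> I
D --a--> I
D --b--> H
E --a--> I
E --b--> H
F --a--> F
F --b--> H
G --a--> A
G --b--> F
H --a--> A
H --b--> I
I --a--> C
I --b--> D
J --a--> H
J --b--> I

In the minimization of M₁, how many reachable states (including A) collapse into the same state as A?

States {B,E,G} cannot be reached from the start state, so discard them.
Start with accepting vs non-accepting: {A,C,D,H,J} | {F,I}.
On input a, block {A,C,D,H,J} splits into {A,C,H,J} and {D}.
On input a, block {F,I} splits into {F} and {I}.
The partition is now stable with 4 blocks: {A,C,H,J} | {F} | {D} | {I}.
State A belongs to the block {A,C,H,J}, which has 4 states.

4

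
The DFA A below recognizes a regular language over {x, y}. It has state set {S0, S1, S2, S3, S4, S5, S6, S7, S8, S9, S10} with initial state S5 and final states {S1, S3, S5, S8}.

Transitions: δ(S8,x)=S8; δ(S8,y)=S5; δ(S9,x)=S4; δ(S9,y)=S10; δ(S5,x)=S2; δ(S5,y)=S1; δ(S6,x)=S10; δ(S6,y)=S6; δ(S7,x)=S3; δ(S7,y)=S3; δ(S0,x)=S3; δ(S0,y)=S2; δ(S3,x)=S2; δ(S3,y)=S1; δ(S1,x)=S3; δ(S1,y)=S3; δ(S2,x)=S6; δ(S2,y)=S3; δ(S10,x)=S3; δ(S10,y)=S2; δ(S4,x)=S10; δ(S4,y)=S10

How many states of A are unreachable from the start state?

5

No path from S5 leads to S0, S4, S7, S8, S9; the other 6 states are all reachable.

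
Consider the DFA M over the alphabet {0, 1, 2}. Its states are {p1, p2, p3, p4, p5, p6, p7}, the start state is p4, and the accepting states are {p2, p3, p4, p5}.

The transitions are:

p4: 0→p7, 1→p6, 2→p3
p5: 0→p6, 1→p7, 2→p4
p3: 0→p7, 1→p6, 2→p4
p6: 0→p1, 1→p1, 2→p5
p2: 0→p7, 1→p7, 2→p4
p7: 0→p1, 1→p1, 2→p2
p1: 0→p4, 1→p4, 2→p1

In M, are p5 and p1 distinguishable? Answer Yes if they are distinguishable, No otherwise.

Yes

All states are reachable from the start state.
P0 = {p2,p3,p4,p5} | {p1,p6,p7}.
Refine {p1,p6,p7} on symbol 0: members go to different blocks, giving {p6,p7} and {p1}.
The partition is now stable with 3 blocks: {p2,p3,p4,p5} | {p6,p7} | {p1}.
p5 and p1 end up in different blocks, so they are distinguishable. For instance, the string 'ε' is accepted from only p5.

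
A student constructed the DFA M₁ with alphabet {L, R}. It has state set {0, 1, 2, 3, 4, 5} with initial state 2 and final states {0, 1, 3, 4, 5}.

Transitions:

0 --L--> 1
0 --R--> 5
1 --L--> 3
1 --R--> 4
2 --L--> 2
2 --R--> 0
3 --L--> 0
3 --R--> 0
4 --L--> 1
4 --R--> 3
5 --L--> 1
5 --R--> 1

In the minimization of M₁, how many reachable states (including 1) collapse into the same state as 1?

Start with accepting vs non-accepting: {0,1,3,4,5} | {2}.
No further refinement is possible. Final partition (2 blocks): {0,1,3,4,5} | {2}.
State 1 belongs to the block {0,1,3,4,5}, which has 5 states.

5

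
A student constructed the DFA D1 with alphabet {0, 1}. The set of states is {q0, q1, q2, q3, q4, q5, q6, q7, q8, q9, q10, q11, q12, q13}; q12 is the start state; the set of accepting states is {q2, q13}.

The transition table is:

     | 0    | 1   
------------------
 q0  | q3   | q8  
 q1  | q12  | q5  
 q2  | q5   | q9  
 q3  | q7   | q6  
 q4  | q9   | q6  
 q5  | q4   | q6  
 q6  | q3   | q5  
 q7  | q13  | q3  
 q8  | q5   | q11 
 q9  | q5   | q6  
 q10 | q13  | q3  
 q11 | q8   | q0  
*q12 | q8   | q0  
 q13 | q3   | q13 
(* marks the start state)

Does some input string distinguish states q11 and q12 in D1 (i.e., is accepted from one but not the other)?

States {q1,q2,q10} cannot be reached from the start state, so discard them.
Initial partition by acceptance: {q13} | {q0,q3,q4,q5,q6,q7,q8,q9,q11,q12}.
Split {q0,q3,q4,q5,q6,q7,q8,q9,q11,q12} by δ(·,0) → {q0,q3,q4,q5,q6,q8,q9,q11,q12} and {q7}.
Refine {q0,q3,q4,q5,q6,q8,q9,q11,q12} on symbol 0: members go to different blocks, giving {q0,q4,q5,q6,q8,q9,q11,q12} and {q3}.
Refine {q0,q4,q5,q6,q8,q9,q11,q12} on symbol 0: members go to different blocks, giving {q4,q5,q8,q9,q11,q12} and {q0,q6}.
Refine {q4,q5,q8,q9,q11,q12} on symbol 1: members go to different blocks, giving {q4,q5,q9,q11,q12} and {q8}.
On input 0, block {q4,q5,q9,q11,q12} splits into {q4,q5,q9} and {q11,q12}.
Refine {q0,q6} on symbol 1: members go to different blocks, giving {q0} and {q6}.
No further refinement is possible. Final partition (8 blocks): {q13} | {q4,q5,q9} | {q7} | {q3} | {q0} | {q8} | {q11,q12} | {q6}.
q11 and q12 lie in the same block of the stable partition, so they are equivalent — no string distinguishes them.

No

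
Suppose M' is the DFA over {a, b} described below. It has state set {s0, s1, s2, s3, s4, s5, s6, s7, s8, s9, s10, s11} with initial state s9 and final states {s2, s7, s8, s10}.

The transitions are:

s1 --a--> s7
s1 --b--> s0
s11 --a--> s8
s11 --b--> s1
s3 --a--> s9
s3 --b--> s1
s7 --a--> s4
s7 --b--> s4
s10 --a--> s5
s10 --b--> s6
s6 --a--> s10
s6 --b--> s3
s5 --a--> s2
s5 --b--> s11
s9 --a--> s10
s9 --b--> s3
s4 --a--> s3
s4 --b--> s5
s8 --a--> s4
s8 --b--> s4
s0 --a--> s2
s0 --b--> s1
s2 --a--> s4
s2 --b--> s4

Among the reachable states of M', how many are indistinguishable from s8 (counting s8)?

Every state is reachable, so we keep all 12.
Initial partition by acceptance: {s2,s7,s8,s10} | {s0,s1,s3,s4,s5,s6,s9,s11}.
Refine {s0,s1,s3,s4,s5,s6,s9,s11} on symbol a: members go to different blocks, giving {s0,s1,s5,s6,s9,s11} and {s3,s4}.
Refine {s2,s7,s8,s10} on symbol a: members go to different blocks, giving {s2,s7,s8} and {s10}.
Refine {s0,s1,s5,s6,s9,s11} on symbol a: members go to different blocks, giving {s0,s1,s5,s11} and {s6,s9}.
On input a, block {s3,s4} splits into {s3} and {s4}.
Stable partition: {s2,s7,s8} | {s0,s1,s5,s11} | {s3} | {s10} | {s6,s9} | {s4} — 6 equivalence classes.
State s8 belongs to the block {s2,s7,s8}, which has 3 states.

3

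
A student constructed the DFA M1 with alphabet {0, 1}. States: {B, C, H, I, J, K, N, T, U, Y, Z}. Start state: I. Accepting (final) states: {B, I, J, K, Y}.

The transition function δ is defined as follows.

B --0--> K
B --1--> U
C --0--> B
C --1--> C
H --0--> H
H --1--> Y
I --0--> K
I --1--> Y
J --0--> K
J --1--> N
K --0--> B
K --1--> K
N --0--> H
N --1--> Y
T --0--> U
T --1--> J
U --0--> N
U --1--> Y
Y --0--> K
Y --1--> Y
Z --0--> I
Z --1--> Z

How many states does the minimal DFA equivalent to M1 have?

States {C,J,T,Z} cannot be reached from the start state, so discard them.
Initial partition by acceptance: {B,I,K,Y} | {H,N,U}.
Refine {B,I,K,Y} on symbol 1: members go to different blocks, giving {I,K,Y} and {B}.
Split {I,K,Y} by δ(·,0) → {I,Y} and {K}.
No further refinement is possible. Final partition (4 blocks): {I,Y} | {H,N,U} | {B} | {K}.

4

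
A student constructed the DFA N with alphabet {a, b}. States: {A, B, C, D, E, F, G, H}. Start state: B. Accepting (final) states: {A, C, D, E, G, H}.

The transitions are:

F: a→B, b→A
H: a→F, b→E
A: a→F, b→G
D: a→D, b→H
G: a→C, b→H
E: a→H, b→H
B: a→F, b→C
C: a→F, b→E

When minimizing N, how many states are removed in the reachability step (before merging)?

Starting at B and following transitions, the reachable set is {A, B, C, E, F, G, H}. That leaves D unreachable — 1 in total.

1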